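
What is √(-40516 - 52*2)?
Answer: 2*I*√10155 ≈ 201.54*I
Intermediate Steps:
√(-40516 - 52*2) = √(-40516 - 104) = √(-40620) = 2*I*√10155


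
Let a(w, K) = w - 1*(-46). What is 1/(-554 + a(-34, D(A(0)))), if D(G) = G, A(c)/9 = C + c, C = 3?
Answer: -1/542 ≈ -0.0018450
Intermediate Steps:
A(c) = 27 + 9*c (A(c) = 9*(3 + c) = 27 + 9*c)
a(w, K) = 46 + w (a(w, K) = w + 46 = 46 + w)
1/(-554 + a(-34, D(A(0)))) = 1/(-554 + (46 - 34)) = 1/(-554 + 12) = 1/(-542) = -1/542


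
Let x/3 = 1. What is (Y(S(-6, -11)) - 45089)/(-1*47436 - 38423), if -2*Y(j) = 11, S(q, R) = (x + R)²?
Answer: 90189/171718 ≈ 0.52522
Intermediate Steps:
x = 3 (x = 3*1 = 3)
S(q, R) = (3 + R)²
Y(j) = -11/2 (Y(j) = -½*11 = -11/2)
(Y(S(-6, -11)) - 45089)/(-1*47436 - 38423) = (-11/2 - 45089)/(-1*47436 - 38423) = -90189/(2*(-47436 - 38423)) = -90189/2/(-85859) = -90189/2*(-1/85859) = 90189/171718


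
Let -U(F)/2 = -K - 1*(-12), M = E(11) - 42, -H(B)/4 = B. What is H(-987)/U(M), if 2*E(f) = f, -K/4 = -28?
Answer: 987/50 ≈ 19.740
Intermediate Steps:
K = 112 (K = -4*(-28) = 112)
E(f) = f/2
H(B) = -4*B
M = -73/2 (M = (1/2)*11 - 42 = 11/2 - 42 = -73/2 ≈ -36.500)
U(F) = 200 (U(F) = -2*(-1*112 - 1*(-12)) = -2*(-112 + 12) = -2*(-100) = 200)
H(-987)/U(M) = -4*(-987)/200 = 3948*(1/200) = 987/50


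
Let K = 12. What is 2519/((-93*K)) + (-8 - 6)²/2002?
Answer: -344593/159588 ≈ -2.1593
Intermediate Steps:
2519/((-93*K)) + (-8 - 6)²/2002 = 2519/((-93*12)) + (-8 - 6)²/2002 = 2519/(-1116) + (-14)²*(1/2002) = 2519*(-1/1116) + 196*(1/2002) = -2519/1116 + 14/143 = -344593/159588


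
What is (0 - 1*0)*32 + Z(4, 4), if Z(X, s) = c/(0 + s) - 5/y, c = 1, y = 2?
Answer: -9/4 ≈ -2.2500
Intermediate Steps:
Z(X, s) = -5/2 + 1/s (Z(X, s) = 1/(0 + s) - 5/2 = 1/s - 5*½ = 1/s - 5/2 = -5/2 + 1/s)
(0 - 1*0)*32 + Z(4, 4) = (0 - 1*0)*32 + (-5/2 + 1/4) = (0 + 0)*32 + (-5/2 + ¼) = 0*32 - 9/4 = 0 - 9/4 = -9/4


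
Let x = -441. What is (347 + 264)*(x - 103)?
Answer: -332384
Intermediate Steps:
(347 + 264)*(x - 103) = (347 + 264)*(-441 - 103) = 611*(-544) = -332384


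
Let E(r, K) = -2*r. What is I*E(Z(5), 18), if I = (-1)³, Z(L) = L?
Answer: 10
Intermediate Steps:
I = -1
I*E(Z(5), 18) = -(-2)*5 = -1*(-10) = 10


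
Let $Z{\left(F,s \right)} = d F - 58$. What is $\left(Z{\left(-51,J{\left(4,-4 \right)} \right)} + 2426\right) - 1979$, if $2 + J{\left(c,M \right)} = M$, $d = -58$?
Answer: $3347$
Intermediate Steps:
$J{\left(c,M \right)} = -2 + M$
$Z{\left(F,s \right)} = -58 - 58 F$ ($Z{\left(F,s \right)} = - 58 F - 58 = -58 - 58 F$)
$\left(Z{\left(-51,J{\left(4,-4 \right)} \right)} + 2426\right) - 1979 = \left(\left(-58 - -2958\right) + 2426\right) - 1979 = \left(\left(-58 + 2958\right) + 2426\right) - 1979 = \left(2900 + 2426\right) - 1979 = 5326 - 1979 = 3347$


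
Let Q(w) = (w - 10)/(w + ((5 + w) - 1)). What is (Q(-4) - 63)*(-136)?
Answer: 8092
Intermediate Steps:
Q(w) = (-10 + w)/(4 + 2*w) (Q(w) = (-10 + w)/(w + (4 + w)) = (-10 + w)/(4 + 2*w))
(Q(-4) - 63)*(-136) = ((-10 - 4)/(2*(2 - 4)) - 63)*(-136) = ((½)*(-14)/(-2) - 63)*(-136) = ((½)*(-½)*(-14) - 63)*(-136) = (7/2 - 63)*(-136) = -119/2*(-136) = 8092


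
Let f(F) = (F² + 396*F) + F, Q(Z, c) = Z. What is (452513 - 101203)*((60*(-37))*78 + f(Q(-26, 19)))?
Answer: -64221575860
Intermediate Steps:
f(F) = F² + 397*F
(452513 - 101203)*((60*(-37))*78 + f(Q(-26, 19))) = (452513 - 101203)*((60*(-37))*78 - 26*(397 - 26)) = 351310*(-2220*78 - 26*371) = 351310*(-173160 - 9646) = 351310*(-182806) = -64221575860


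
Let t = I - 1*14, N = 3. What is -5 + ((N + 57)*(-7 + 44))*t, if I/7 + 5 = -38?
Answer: -699305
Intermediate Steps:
I = -301 (I = -35 + 7*(-38) = -35 - 266 = -301)
t = -315 (t = -301 - 1*14 = -301 - 14 = -315)
-5 + ((N + 57)*(-7 + 44))*t = -5 + ((3 + 57)*(-7 + 44))*(-315) = -5 + (60*37)*(-315) = -5 + 2220*(-315) = -5 - 699300 = -699305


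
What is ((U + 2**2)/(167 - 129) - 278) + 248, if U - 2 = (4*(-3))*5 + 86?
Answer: -554/19 ≈ -29.158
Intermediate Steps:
U = 28 (U = 2 + ((4*(-3))*5 + 86) = 2 + (-12*5 + 86) = 2 + (-60 + 86) = 2 + 26 = 28)
((U + 2**2)/(167 - 129) - 278) + 248 = ((28 + 2**2)/(167 - 129) - 278) + 248 = ((28 + 4)/38 - 278) + 248 = (32*(1/38) - 278) + 248 = (16/19 - 278) + 248 = -5266/19 + 248 = -554/19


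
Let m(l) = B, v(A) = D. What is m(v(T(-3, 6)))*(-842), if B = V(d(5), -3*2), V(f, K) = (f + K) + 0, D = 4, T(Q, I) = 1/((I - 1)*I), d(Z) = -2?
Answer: 6736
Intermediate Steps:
T(Q, I) = 1/(I*(-1 + I)) (T(Q, I) = 1/((-1 + I)*I) = 1/(I*(-1 + I)))
V(f, K) = K + f (V(f, K) = (K + f) + 0 = K + f)
B = -8 (B = -3*2 - 2 = -6 - 2 = -8)
v(A) = 4
m(l) = -8
m(v(T(-3, 6)))*(-842) = -8*(-842) = 6736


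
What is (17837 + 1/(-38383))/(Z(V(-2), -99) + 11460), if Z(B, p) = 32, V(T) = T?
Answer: 342318785/220548718 ≈ 1.5521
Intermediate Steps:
(17837 + 1/(-38383))/(Z(V(-2), -99) + 11460) = (17837 + 1/(-38383))/(32 + 11460) = (17837 - 1/38383)/11492 = (684637570/38383)*(1/11492) = 342318785/220548718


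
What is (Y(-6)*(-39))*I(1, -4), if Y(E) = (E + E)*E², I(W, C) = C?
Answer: -67392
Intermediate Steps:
Y(E) = 2*E³ (Y(E) = (2*E)*E² = 2*E³)
(Y(-6)*(-39))*I(1, -4) = ((2*(-6)³)*(-39))*(-4) = ((2*(-216))*(-39))*(-4) = -432*(-39)*(-4) = 16848*(-4) = -67392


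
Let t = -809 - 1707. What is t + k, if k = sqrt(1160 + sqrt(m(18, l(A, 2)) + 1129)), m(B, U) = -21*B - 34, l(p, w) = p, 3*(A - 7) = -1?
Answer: -2516 + sqrt(1160 + sqrt(717)) ≈ -2481.6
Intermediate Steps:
A = 20/3 (A = 7 + (1/3)*(-1) = 7 - 1/3 = 20/3 ≈ 6.6667)
m(B, U) = -34 - 21*B
t = -2516
k = sqrt(1160 + sqrt(717)) (k = sqrt(1160 + sqrt((-34 - 21*18) + 1129)) = sqrt(1160 + sqrt((-34 - 378) + 1129)) = sqrt(1160 + sqrt(-412 + 1129)) = sqrt(1160 + sqrt(717)) ≈ 34.450)
t + k = -2516 + sqrt(1160 + sqrt(717))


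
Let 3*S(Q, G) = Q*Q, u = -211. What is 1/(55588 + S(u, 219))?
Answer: 3/211285 ≈ 1.4199e-5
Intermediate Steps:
S(Q, G) = Q**2/3 (S(Q, G) = (Q*Q)/3 = Q**2/3)
1/(55588 + S(u, 219)) = 1/(55588 + (1/3)*(-211)**2) = 1/(55588 + (1/3)*44521) = 1/(55588 + 44521/3) = 1/(211285/3) = 3/211285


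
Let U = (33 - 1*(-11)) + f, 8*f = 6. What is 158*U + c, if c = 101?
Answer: 14343/2 ≈ 7171.5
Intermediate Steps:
f = 3/4 (f = (1/8)*6 = 3/4 ≈ 0.75000)
U = 179/4 (U = (33 - 1*(-11)) + 3/4 = (33 + 11) + 3/4 = 44 + 3/4 = 179/4 ≈ 44.750)
158*U + c = 158*(179/4) + 101 = 14141/2 + 101 = 14343/2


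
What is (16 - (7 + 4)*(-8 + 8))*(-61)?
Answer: -976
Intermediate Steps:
(16 - (7 + 4)*(-8 + 8))*(-61) = (16 - 11*0)*(-61) = (16 - 1*0)*(-61) = (16 + 0)*(-61) = 16*(-61) = -976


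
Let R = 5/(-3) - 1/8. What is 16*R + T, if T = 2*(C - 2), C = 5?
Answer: -68/3 ≈ -22.667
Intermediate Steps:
T = 6 (T = 2*(5 - 2) = 2*3 = 6)
R = -43/24 (R = 5*(-⅓) - 1*⅛ = -5/3 - ⅛ = -43/24 ≈ -1.7917)
16*R + T = 16*(-43/24) + 6 = -86/3 + 6 = -68/3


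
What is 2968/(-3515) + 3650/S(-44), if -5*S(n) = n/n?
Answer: -64151718/3515 ≈ -18251.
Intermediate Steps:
S(n) = -1/5 (S(n) = -n/(5*n) = -1/5*1 = -1/5)
2968/(-3515) + 3650/S(-44) = 2968/(-3515) + 3650/(-1/5) = 2968*(-1/3515) + 3650*(-5) = -2968/3515 - 18250 = -64151718/3515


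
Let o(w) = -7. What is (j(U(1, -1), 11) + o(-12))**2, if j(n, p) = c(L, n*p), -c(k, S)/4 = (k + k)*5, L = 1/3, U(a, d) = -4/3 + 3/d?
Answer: 3721/9 ≈ 413.44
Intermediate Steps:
U(a, d) = -4/3 + 3/d (U(a, d) = -4*1/3 + 3/d = -4/3 + 3/d)
L = 1/3 ≈ 0.33333
c(k, S) = -40*k (c(k, S) = -4*(k + k)*5 = -4*2*k*5 = -40*k)
j(n, p) = -40/3 (j(n, p) = -40*1/3 = -40/3)
(j(U(1, -1), 11) + o(-12))**2 = (-40/3 - 7)**2 = (-61/3)**2 = 3721/9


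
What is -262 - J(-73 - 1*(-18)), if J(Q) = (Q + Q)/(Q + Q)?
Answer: -263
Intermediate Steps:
J(Q) = 1 (J(Q) = (2*Q)/((2*Q)) = (2*Q)*(1/(2*Q)) = 1)
-262 - J(-73 - 1*(-18)) = -262 - 1*1 = -262 - 1 = -263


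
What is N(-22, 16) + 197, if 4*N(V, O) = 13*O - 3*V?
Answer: 531/2 ≈ 265.50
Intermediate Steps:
N(V, O) = -3*V/4 + 13*O/4 (N(V, O) = (13*O - 3*V)/4 = (-3*V + 13*O)/4 = -3*V/4 + 13*O/4)
N(-22, 16) + 197 = (-¾*(-22) + (13/4)*16) + 197 = (33/2 + 52) + 197 = 137/2 + 197 = 531/2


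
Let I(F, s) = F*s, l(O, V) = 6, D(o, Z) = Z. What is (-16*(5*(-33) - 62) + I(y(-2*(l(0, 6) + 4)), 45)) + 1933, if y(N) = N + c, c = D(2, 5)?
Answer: 4890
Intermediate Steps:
c = 5
y(N) = 5 + N (y(N) = N + 5 = 5 + N)
(-16*(5*(-33) - 62) + I(y(-2*(l(0, 6) + 4)), 45)) + 1933 = (-16*(5*(-33) - 62) + (5 - 2*(6 + 4))*45) + 1933 = (-16*(-165 - 62) + (5 - 2*10)*45) + 1933 = (-16*(-227) + (5 - 20)*45) + 1933 = (3632 - 15*45) + 1933 = (3632 - 675) + 1933 = 2957 + 1933 = 4890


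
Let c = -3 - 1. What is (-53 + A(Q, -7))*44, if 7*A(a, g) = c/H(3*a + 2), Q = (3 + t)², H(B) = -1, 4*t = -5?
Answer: -16148/7 ≈ -2306.9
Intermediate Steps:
t = -5/4 (t = (¼)*(-5) = -5/4 ≈ -1.2500)
c = -4
Q = 49/16 (Q = (3 - 5/4)² = (7/4)² = 49/16 ≈ 3.0625)
A(a, g) = 4/7 (A(a, g) = (-4/(-1))/7 = (-4*(-1))/7 = (⅐)*4 = 4/7)
(-53 + A(Q, -7))*44 = (-53 + 4/7)*44 = -367/7*44 = -16148/7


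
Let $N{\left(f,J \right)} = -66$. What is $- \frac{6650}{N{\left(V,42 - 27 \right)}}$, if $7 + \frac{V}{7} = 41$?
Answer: $\frac{3325}{33} \approx 100.76$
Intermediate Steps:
$V = 238$ ($V = -49 + 7 \cdot 41 = -49 + 287 = 238$)
$- \frac{6650}{N{\left(V,42 - 27 \right)}} = - \frac{6650}{-66} = \left(-6650\right) \left(- \frac{1}{66}\right) = \frac{3325}{33}$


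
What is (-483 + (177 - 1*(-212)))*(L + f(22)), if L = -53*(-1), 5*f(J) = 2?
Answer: -25098/5 ≈ -5019.6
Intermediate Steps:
f(J) = ⅖ (f(J) = (⅕)*2 = ⅖)
L = 53
(-483 + (177 - 1*(-212)))*(L + f(22)) = (-483 + (177 - 1*(-212)))*(53 + ⅖) = (-483 + (177 + 212))*(267/5) = (-483 + 389)*(267/5) = -94*267/5 = -25098/5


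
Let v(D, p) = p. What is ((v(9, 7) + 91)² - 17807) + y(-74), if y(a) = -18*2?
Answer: -8239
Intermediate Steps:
y(a) = -36
((v(9, 7) + 91)² - 17807) + y(-74) = ((7 + 91)² - 17807) - 36 = (98² - 17807) - 36 = (9604 - 17807) - 36 = -8203 - 36 = -8239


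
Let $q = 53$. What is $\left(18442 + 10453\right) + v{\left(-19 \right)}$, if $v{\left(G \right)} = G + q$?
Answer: $28929$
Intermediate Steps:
$v{\left(G \right)} = 53 + G$ ($v{\left(G \right)} = G + 53 = 53 + G$)
$\left(18442 + 10453\right) + v{\left(-19 \right)} = \left(18442 + 10453\right) + \left(53 - 19\right) = 28895 + 34 = 28929$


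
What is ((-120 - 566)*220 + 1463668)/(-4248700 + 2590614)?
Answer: -656374/829043 ≈ -0.79173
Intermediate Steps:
((-120 - 566)*220 + 1463668)/(-4248700 + 2590614) = (-686*220 + 1463668)/(-1658086) = (-150920 + 1463668)*(-1/1658086) = 1312748*(-1/1658086) = -656374/829043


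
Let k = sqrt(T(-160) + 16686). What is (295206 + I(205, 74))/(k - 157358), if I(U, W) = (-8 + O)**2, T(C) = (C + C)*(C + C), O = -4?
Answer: -7745947550/4126903513 - 49225*sqrt(119086)/4126903513 ≈ -1.8811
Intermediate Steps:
T(C) = 4*C**2 (T(C) = (2*C)*(2*C) = 4*C**2)
I(U, W) = 144 (I(U, W) = (-8 - 4)**2 = (-12)**2 = 144)
k = sqrt(119086) (k = sqrt(4*(-160)**2 + 16686) = sqrt(4*25600 + 16686) = sqrt(102400 + 16686) = sqrt(119086) ≈ 345.09)
(295206 + I(205, 74))/(k - 157358) = (295206 + 144)/(sqrt(119086) - 157358) = 295350/(-157358 + sqrt(119086))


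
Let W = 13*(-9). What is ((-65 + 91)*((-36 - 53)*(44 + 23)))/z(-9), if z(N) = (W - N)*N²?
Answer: 77519/4374 ≈ 17.723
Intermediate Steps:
W = -117
z(N) = N²*(-117 - N) (z(N) = (-117 - N)*N² = N²*(-117 - N))
((-65 + 91)*((-36 - 53)*(44 + 23)))/z(-9) = ((-65 + 91)*((-36 - 53)*(44 + 23)))/(((-9)²*(-117 - 1*(-9)))) = (26*(-89*67))/((81*(-117 + 9))) = (26*(-5963))/((81*(-108))) = -155038/(-8748) = -155038*(-1/8748) = 77519/4374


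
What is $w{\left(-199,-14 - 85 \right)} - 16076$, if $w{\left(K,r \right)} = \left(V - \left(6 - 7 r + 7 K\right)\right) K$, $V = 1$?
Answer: $-154381$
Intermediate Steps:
$w{\left(K,r \right)} = K \left(-5 - 7 K + 7 r\right)$ ($w{\left(K,r \right)} = \left(1 - \left(6 - 7 r + 7 K\right)\right) K = \left(-5 - 7 K + 7 r\right) K = K \left(-5 - 7 K + 7 r\right)$)
$w{\left(-199,-14 - 85 \right)} - 16076 = - 199 \left(-5 - -1393 + 7 \left(-14 - 85\right)\right) - 16076 = - 199 \left(-5 + 1393 + 7 \left(-99\right)\right) - 16076 = - 199 \left(-5 + 1393 - 693\right) - 16076 = \left(-199\right) 695 - 16076 = -138305 - 16076 = -154381$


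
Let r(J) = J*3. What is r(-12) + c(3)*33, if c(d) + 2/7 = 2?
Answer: 144/7 ≈ 20.571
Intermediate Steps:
r(J) = 3*J
c(d) = 12/7 (c(d) = -2/7 + 2 = 12/7)
r(-12) + c(3)*33 = 3*(-12) + (12/7)*33 = -36 + 396/7 = 144/7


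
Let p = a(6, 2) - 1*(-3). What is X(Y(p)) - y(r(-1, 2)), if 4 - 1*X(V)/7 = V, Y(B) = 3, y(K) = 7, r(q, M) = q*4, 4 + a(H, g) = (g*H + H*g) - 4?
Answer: 0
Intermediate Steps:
a(H, g) = -8 + 2*H*g (a(H, g) = -4 + ((g*H + H*g) - 4) = -4 + ((H*g + H*g) - 4) = -4 + (2*H*g - 4) = -4 + (-4 + 2*H*g) = -8 + 2*H*g)
r(q, M) = 4*q
p = 19 (p = (-8 + 2*6*2) - 1*(-3) = (-8 + 24) + 3 = 16 + 3 = 19)
X(V) = 28 - 7*V
X(Y(p)) - y(r(-1, 2)) = (28 - 7*3) - 1*7 = (28 - 21) - 7 = 7 - 7 = 0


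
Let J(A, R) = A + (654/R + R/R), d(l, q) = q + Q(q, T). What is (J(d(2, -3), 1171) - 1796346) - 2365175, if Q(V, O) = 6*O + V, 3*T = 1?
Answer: -4873143950/1171 ≈ -4.1615e+6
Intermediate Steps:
T = 1/3 (T = (1/3)*1 = 1/3 ≈ 0.33333)
Q(V, O) = V + 6*O
d(l, q) = 2 + 2*q (d(l, q) = q + (q + 6*(1/3)) = q + (q + 2) = q + (2 + q) = 2 + 2*q)
J(A, R) = 1 + A + 654/R (J(A, R) = A + (654/R + 1) = A + (1 + 654/R) = 1 + A + 654/R)
(J(d(2, -3), 1171) - 1796346) - 2365175 = ((1 + (2 + 2*(-3)) + 654/1171) - 1796346) - 2365175 = ((1 + (2 - 6) + 654*(1/1171)) - 1796346) - 2365175 = ((1 - 4 + 654/1171) - 1796346) - 2365175 = (-2859/1171 - 1796346) - 2365175 = -2103524025/1171 - 2365175 = -4873143950/1171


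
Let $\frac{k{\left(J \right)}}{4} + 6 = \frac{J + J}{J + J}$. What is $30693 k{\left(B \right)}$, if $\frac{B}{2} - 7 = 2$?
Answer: $-613860$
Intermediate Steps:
$B = 18$ ($B = 14 + 2 \cdot 2 = 14 + 4 = 18$)
$k{\left(J \right)} = -20$ ($k{\left(J \right)} = -24 + 4 \frac{J + J}{J + J} = -24 + 4 \frac{2 J}{2 J} = -24 + 4 \cdot 2 J \frac{1}{2 J} = -24 + 4 \cdot 1 = -24 + 4 = -20$)
$30693 k{\left(B \right)} = 30693 \left(-20\right) = -613860$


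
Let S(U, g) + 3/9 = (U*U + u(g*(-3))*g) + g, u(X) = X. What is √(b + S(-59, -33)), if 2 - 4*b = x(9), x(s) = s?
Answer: √6441/6 ≈ 13.376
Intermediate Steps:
S(U, g) = -⅓ + g + U² - 3*g² (S(U, g) = -⅓ + ((U*U + (g*(-3))*g) + g) = -⅓ + ((U² + (-3*g)*g) + g) = -⅓ + ((U² - 3*g²) + g) = -⅓ + (g + U² - 3*g²) = -⅓ + g + U² - 3*g²)
b = -7/4 (b = ½ - ¼*9 = ½ - 9/4 = -7/4 ≈ -1.7500)
√(b + S(-59, -33)) = √(-7/4 + (-⅓ - 33 + (-59)² - 3*(-33)²)) = √(-7/4 + (-⅓ - 33 + 3481 - 3*1089)) = √(-7/4 + (-⅓ - 33 + 3481 - 3267)) = √(-7/4 + 542/3) = √(2147/12) = √6441/6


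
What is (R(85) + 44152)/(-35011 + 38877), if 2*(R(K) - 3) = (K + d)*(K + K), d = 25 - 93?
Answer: 22800/1933 ≈ 11.795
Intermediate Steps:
d = -68
R(K) = 3 + K*(-68 + K) (R(K) = 3 + ((K - 68)*(K + K))/2 = 3 + ((-68 + K)*(2*K))/2 = 3 + (2*K*(-68 + K))/2 = 3 + K*(-68 + K))
(R(85) + 44152)/(-35011 + 38877) = ((3 + 85² - 68*85) + 44152)/(-35011 + 38877) = ((3 + 7225 - 5780) + 44152)/3866 = (1448 + 44152)*(1/3866) = 45600*(1/3866) = 22800/1933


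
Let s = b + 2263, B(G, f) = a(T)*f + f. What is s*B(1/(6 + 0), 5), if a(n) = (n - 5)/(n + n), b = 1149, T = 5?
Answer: 17060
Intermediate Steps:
a(n) = (-5 + n)/(2*n) (a(n) = (-5 + n)/((2*n)) = (-5 + n)*(1/(2*n)) = (-5 + n)/(2*n))
B(G, f) = f (B(G, f) = ((½)*(-5 + 5)/5)*f + f = ((½)*(⅕)*0)*f + f = 0*f + f = 0 + f = f)
s = 3412 (s = 1149 + 2263 = 3412)
s*B(1/(6 + 0), 5) = 3412*5 = 17060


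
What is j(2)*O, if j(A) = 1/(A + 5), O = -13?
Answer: -13/7 ≈ -1.8571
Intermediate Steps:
j(A) = 1/(5 + A)
j(2)*O = -13/(5 + 2) = -13/7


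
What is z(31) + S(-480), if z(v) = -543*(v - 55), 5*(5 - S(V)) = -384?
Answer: 65569/5 ≈ 13114.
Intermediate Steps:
S(V) = 409/5 (S(V) = 5 - 1/5*(-384) = 5 + 384/5 = 409/5)
z(v) = 29865 - 543*v (z(v) = -543*(-55 + v) = 29865 - 543*v)
z(31) + S(-480) = (29865 - 543*31) + 409/5 = (29865 - 16833) + 409/5 = 13032 + 409/5 = 65569/5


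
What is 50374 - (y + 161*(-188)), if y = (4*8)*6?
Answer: 80450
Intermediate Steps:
y = 192 (y = 32*6 = 192)
50374 - (y + 161*(-188)) = 50374 - (192 + 161*(-188)) = 50374 - (192 - 30268) = 50374 - 1*(-30076) = 50374 + 30076 = 80450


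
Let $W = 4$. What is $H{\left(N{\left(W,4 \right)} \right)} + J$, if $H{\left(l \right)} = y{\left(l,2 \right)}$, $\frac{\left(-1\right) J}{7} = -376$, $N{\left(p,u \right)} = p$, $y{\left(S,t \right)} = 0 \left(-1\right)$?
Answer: $2632$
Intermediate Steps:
$y{\left(S,t \right)} = 0$
$J = 2632$ ($J = \left(-7\right) \left(-376\right) = 2632$)
$H{\left(l \right)} = 0$
$H{\left(N{\left(W,4 \right)} \right)} + J = 0 + 2632 = 2632$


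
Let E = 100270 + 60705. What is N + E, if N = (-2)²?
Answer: 160979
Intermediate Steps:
E = 160975
N = 4
N + E = 4 + 160975 = 160979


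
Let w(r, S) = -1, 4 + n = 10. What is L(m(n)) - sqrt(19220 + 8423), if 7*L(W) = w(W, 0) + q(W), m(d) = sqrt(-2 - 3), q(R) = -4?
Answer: -5/7 - sqrt(27643) ≈ -166.98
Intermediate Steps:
n = 6 (n = -4 + 10 = 6)
m(d) = I*sqrt(5) (m(d) = sqrt(-5) = I*sqrt(5))
L(W) = -5/7 (L(W) = (-1 - 4)/7 = (1/7)*(-5) = -5/7)
L(m(n)) - sqrt(19220 + 8423) = -5/7 - sqrt(19220 + 8423) = -5/7 - sqrt(27643)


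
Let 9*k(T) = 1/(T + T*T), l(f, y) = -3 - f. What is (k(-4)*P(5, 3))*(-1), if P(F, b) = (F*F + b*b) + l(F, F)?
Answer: -13/54 ≈ -0.24074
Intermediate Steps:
k(T) = 1/(9*(T + T²)) (k(T) = 1/(9*(T + T*T)) = 1/(9*(T + T²)))
P(F, b) = -3 + F² + b² - F (P(F, b) = (F*F + b*b) + (-3 - F) = (F² + b²) + (-3 - F) = -3 + F² + b² - F)
(k(-4)*P(5, 3))*(-1) = (((⅑)/(-4*(1 - 4)))*(-3 + 5² + 3² - 1*5))*(-1) = (((⅑)*(-¼)/(-3))*(-3 + 25 + 9 - 5))*(-1) = (((⅑)*(-¼)*(-⅓))*26)*(-1) = ((1/108)*26)*(-1) = (13/54)*(-1) = -13/54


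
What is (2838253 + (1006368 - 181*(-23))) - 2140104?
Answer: 1708680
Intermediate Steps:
(2838253 + (1006368 - 181*(-23))) - 2140104 = (2838253 + (1006368 - 1*(-4163))) - 2140104 = (2838253 + (1006368 + 4163)) - 2140104 = (2838253 + 1010531) - 2140104 = 3848784 - 2140104 = 1708680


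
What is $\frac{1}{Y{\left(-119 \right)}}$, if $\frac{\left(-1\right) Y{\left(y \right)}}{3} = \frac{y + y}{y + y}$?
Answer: $- \frac{1}{3} \approx -0.33333$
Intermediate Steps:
$Y{\left(y \right)} = -3$ ($Y{\left(y \right)} = - 3 \frac{y + y}{y + y} = - 3 \frac{2 y}{2 y} = - 3 \cdot 2 y \frac{1}{2 y} = \left(-3\right) 1 = -3$)
$\frac{1}{Y{\left(-119 \right)}} = \frac{1}{-3} = - \frac{1}{3}$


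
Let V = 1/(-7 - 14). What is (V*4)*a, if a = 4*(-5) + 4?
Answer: 64/21 ≈ 3.0476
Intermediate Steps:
a = -16 (a = -20 + 4 = -16)
V = -1/21 (V = 1/(-21) = -1/21 ≈ -0.047619)
(V*4)*a = -1/21*4*(-16) = -4/21*(-16) = 64/21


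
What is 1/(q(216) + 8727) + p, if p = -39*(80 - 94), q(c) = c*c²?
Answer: 5507186959/10086423 ≈ 546.00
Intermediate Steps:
q(c) = c³
p = 546 (p = -39*(-14) = 546)
1/(q(216) + 8727) + p = 1/(216³ + 8727) + 546 = 1/(10077696 + 8727) + 546 = 1/10086423 + 546 = 5507186959/10086423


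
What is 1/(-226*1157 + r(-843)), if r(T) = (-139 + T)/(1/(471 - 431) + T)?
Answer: -33719/8816872278 ≈ -3.8244e-6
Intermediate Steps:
r(T) = (-139 + T)/(1/40 + T)
1/(-226*1157 + r(-843)) = 1/(-226*1157 + 40*(-139 - 843)/(1 + 40*(-843))) = 1/(-261482 + 40*(-982)/(1 - 33720)) = 1/(-261482 + 40*(-982)/(-33719)) = 1/(-261482 + 40*(-1/33719)*(-982)) = 1/(-261482 + 39280/33719) = 1/(-8816872278/33719) = -33719/8816872278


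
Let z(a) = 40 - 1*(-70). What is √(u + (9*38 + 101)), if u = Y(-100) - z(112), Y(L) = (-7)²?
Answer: √382 ≈ 19.545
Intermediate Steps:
z(a) = 110 (z(a) = 40 + 70 = 110)
Y(L) = 49
u = -61 (u = 49 - 1*110 = 49 - 110 = -61)
√(u + (9*38 + 101)) = √(-61 + (9*38 + 101)) = √(-61 + (342 + 101)) = √(-61 + 443) = √382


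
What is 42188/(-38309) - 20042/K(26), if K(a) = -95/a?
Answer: 19958505568/3639355 ≈ 5484.1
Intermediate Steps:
42188/(-38309) - 20042/K(26) = 42188/(-38309) - 20042/((-95/26)) = 42188*(-1/38309) - 20042/((-95*1/26)) = -42188/38309 - 20042/(-95/26) = -42188/38309 - 20042*(-26/95) = -42188/38309 + 521092/95 = 19958505568/3639355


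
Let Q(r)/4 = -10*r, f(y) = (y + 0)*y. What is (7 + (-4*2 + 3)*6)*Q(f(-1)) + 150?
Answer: 1070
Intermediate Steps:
f(y) = y² (f(y) = y*y = y²)
Q(r) = -40*r (Q(r) = 4*(-10*r) = -40*r)
(7 + (-4*2 + 3)*6)*Q(f(-1)) + 150 = (7 + (-4*2 + 3)*6)*(-40*(-1)²) + 150 = (7 + (-8 + 3)*6)*(-40*1) + 150 = (7 - 5*6)*(-40) + 150 = (7 - 30)*(-40) + 150 = -23*(-40) + 150 = 920 + 150 = 1070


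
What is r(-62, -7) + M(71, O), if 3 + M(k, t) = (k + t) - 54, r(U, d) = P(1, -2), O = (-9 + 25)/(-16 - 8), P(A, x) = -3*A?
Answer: 31/3 ≈ 10.333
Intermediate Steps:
O = -⅔ (O = 16/(-24) = 16*(-1/24) = -⅔ ≈ -0.66667)
r(U, d) = -3 (r(U, d) = -3*1 = -3)
M(k, t) = -57 + k + t (M(k, t) = -3 + ((k + t) - 54) = -3 + (-54 + k + t) = -57 + k + t)
r(-62, -7) + M(71, O) = -3 + (-57 + 71 - ⅔) = -3 + 40/3 = 31/3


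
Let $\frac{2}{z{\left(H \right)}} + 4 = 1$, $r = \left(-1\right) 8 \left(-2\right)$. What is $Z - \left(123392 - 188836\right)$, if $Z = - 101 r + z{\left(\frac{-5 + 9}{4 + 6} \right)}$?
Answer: $\frac{191482}{3} \approx 63827.0$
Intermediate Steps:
$r = 16$ ($r = \left(-8\right) \left(-2\right) = 16$)
$z{\left(H \right)} = - \frac{2}{3}$ ($z{\left(H \right)} = \frac{2}{-4 + 1} = \frac{2}{-3} = 2 \left(- \frac{1}{3}\right) = - \frac{2}{3}$)
$Z = - \frac{4850}{3}$ ($Z = \left(-101\right) 16 - \frac{2}{3} = -1616 - \frac{2}{3} = - \frac{4850}{3} \approx -1616.7$)
$Z - \left(123392 - 188836\right) = - \frac{4850}{3} - \left(123392 - 188836\right) = - \frac{4850}{3} - -65444 = - \frac{4850}{3} + 65444 = \frac{191482}{3}$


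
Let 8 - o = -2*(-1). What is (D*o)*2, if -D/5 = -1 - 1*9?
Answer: 600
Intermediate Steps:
D = 50 (D = -5*(-1 - 1*9) = -5*(-1 - 9) = -5*(-10) = 50)
o = 6 (o = 8 - (-2)*(-1) = 8 - 1*2 = 8 - 2 = 6)
(D*o)*2 = (50*6)*2 = 300*2 = 600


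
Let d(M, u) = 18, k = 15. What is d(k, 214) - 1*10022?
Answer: -10004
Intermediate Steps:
d(k, 214) - 1*10022 = 18 - 1*10022 = 18 - 10022 = -10004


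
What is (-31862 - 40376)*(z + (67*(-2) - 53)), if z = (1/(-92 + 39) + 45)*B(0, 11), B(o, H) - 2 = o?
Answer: 371520034/53 ≈ 7.0098e+6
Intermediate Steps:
B(o, H) = 2 + o
z = 4768/53 (z = (1/(-92 + 39) + 45)*(2 + 0) = (1/(-53) + 45)*2 = (-1/53 + 45)*2 = (2384/53)*2 = 4768/53 ≈ 89.962)
(-31862 - 40376)*(z + (67*(-2) - 53)) = (-31862 - 40376)*(4768/53 + (67*(-2) - 53)) = -72238*(4768/53 + (-134 - 53)) = -72238*(4768/53 - 187) = -72238*(-5143/53) = 371520034/53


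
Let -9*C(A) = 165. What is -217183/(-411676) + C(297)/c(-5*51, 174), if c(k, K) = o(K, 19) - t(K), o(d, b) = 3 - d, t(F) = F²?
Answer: 19860354583/37602897516 ≈ 0.52816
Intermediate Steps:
C(A) = -55/3 (C(A) = -⅑*165 = -55/3)
c(k, K) = 3 - K - K² (c(k, K) = (3 - K) - K² = 3 - K - K²)
-217183/(-411676) + C(297)/c(-5*51, 174) = -217183/(-411676) - 55/(3*(3 - 1*174 - 1*174²)) = -217183*(-1/411676) - 55/(3*(3 - 174 - 1*30276)) = 217183/411676 - 55/(3*(3 - 174 - 30276)) = 217183/411676 - 55/3/(-30447) = 217183/411676 - 55/3*(-1/30447) = 217183/411676 + 55/91341 = 19860354583/37602897516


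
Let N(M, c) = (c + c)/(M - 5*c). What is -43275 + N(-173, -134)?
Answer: -21507943/497 ≈ -43276.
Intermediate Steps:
N(M, c) = 2*c/(M - 5*c) (N(M, c) = (2*c)/(M - 5*c) = 2*c/(M - 5*c))
-43275 + N(-173, -134) = -43275 + 2*(-134)/(-173 - 5*(-134)) = -43275 + 2*(-134)/(-173 + 670) = -43275 + 2*(-134)/497 = -43275 + 2*(-134)*(1/497) = -43275 - 268/497 = -21507943/497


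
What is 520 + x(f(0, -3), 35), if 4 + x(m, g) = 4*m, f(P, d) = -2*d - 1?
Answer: 536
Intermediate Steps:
f(P, d) = -1 - 2*d
x(m, g) = -4 + 4*m
520 + x(f(0, -3), 35) = 520 + (-4 + 4*(-1 - 2*(-3))) = 520 + (-4 + 4*(-1 + 6)) = 520 + (-4 + 4*5) = 520 + (-4 + 20) = 520 + 16 = 536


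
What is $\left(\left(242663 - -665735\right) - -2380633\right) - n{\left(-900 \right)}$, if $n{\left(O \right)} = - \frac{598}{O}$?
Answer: $\frac{1480063651}{450} \approx 3.289 \cdot 10^{6}$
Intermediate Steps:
$\left(\left(242663 - -665735\right) - -2380633\right) - n{\left(-900 \right)} = \left(\left(242663 - -665735\right) - -2380633\right) - - \frac{598}{-900} = \left(\left(242663 + 665735\right) + 2380633\right) - \left(-598\right) \left(- \frac{1}{900}\right) = \left(908398 + 2380633\right) - \frac{299}{450} = 3289031 - \frac{299}{450} = \frac{1480063651}{450}$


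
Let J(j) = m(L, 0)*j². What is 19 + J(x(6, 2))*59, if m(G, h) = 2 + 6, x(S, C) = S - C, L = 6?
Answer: 7571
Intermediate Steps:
m(G, h) = 8
J(j) = 8*j²
19 + J(x(6, 2))*59 = 19 + (8*(6 - 1*2)²)*59 = 19 + (8*(6 - 2)²)*59 = 19 + (8*4²)*59 = 19 + (8*16)*59 = 19 + 128*59 = 19 + 7552 = 7571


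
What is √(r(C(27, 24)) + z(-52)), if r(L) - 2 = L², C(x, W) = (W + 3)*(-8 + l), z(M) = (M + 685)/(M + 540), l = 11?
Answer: √390811994/244 ≈ 81.020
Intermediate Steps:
z(M) = (685 + M)/(540 + M)
C(x, W) = 9 + 3*W (C(x, W) = (W + 3)*(-8 + 11) = (3 + W)*3 = 9 + 3*W)
r(L) = 2 + L²
√(r(C(27, 24)) + z(-52)) = √((2 + (9 + 3*24)²) + (685 - 52)/(540 - 52)) = √((2 + (9 + 72)²) + 633/488) = √((2 + 81²) + (1/488)*633) = √((2 + 6561) + 633/488) = √(6563 + 633/488) = √(3203377/488) = √390811994/244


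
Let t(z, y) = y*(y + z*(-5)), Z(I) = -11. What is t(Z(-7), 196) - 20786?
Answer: 28410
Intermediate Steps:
t(z, y) = y*(y - 5*z)
t(Z(-7), 196) - 20786 = 196*(196 - 5*(-11)) - 20786 = 196*(196 + 55) - 20786 = 196*251 - 20786 = 49196 - 20786 = 28410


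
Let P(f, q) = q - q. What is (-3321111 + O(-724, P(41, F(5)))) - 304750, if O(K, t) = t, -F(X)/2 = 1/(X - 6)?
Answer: -3625861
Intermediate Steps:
F(X) = -2/(-6 + X) (F(X) = -2/(X - 6) = -2/(-6 + X))
P(f, q) = 0
(-3321111 + O(-724, P(41, F(5)))) - 304750 = (-3321111 + 0) - 304750 = -3321111 - 304750 = -3625861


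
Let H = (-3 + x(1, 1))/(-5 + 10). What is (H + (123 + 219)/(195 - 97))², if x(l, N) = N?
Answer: 573049/60025 ≈ 9.5468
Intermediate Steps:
H = -⅖ (H = (-3 + 1)/(-5 + 10) = -2/5 = -2*⅕ = -⅖ ≈ -0.40000)
(H + (123 + 219)/(195 - 97))² = (-⅖ + (123 + 219)/(195 - 97))² = (-⅖ + 342/98)² = (-⅖ + 342*(1/98))² = (-⅖ + 171/49)² = (757/245)² = 573049/60025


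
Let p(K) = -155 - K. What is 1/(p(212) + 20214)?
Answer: 1/19847 ≈ 5.0385e-5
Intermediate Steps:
1/(p(212) + 20214) = 1/((-155 - 1*212) + 20214) = 1/((-155 - 212) + 20214) = 1/(-367 + 20214) = 1/19847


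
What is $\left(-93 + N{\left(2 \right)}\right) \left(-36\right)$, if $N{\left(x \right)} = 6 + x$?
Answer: $3060$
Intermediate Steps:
$\left(-93 + N{\left(2 \right)}\right) \left(-36\right) = \left(-93 + \left(6 + 2\right)\right) \left(-36\right) = \left(-93 + 8\right) \left(-36\right) = \left(-85\right) \left(-36\right) = 3060$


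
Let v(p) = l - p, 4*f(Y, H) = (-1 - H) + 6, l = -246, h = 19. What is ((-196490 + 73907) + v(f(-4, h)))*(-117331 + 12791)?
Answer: 12840177770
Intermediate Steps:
f(Y, H) = 5/4 - H/4 (f(Y, H) = ((-1 - H) + 6)/4 = (5 - H)/4 = 5/4 - H/4)
v(p) = -246 - p
((-196490 + 73907) + v(f(-4, h)))*(-117331 + 12791) = ((-196490 + 73907) + (-246 - (5/4 - ¼*19)))*(-117331 + 12791) = (-122583 + (-246 - (5/4 - 19/4)))*(-104540) = (-122583 + (-246 - 1*(-7/2)))*(-104540) = (-122583 + (-246 + 7/2))*(-104540) = (-122583 - 485/2)*(-104540) = -245651/2*(-104540) = 12840177770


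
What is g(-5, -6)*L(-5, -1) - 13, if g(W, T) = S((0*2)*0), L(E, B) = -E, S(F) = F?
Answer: -13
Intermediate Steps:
g(W, T) = 0 (g(W, T) = (0*2)*0 = 0*0 = 0)
g(-5, -6)*L(-5, -1) - 13 = 0*(-1*(-5)) - 13 = 0*5 - 13 = 0 - 13 = -13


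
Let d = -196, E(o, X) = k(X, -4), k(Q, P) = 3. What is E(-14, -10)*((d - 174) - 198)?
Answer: -1704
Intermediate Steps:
E(o, X) = 3
E(-14, -10)*((d - 174) - 198) = 3*((-196 - 174) - 198) = 3*(-370 - 198) = 3*(-568) = -1704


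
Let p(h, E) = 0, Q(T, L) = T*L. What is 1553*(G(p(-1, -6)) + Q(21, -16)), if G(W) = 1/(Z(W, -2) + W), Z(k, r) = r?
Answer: -1045169/2 ≈ -5.2258e+5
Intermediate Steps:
Q(T, L) = L*T
G(W) = 1/(-2 + W)
1553*(G(p(-1, -6)) + Q(21, -16)) = 1553*(1/(-2 + 0) - 16*21) = 1553*(1/(-2) - 336) = 1553*(-1/2 - 336) = 1553*(-673/2) = -1045169/2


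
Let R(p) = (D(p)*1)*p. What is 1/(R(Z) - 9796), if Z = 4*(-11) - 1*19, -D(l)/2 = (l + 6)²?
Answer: 1/399578 ≈ 2.5026e-6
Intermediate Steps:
D(l) = -2*(6 + l)² (D(l) = -2*(l + 6)² = -2*(6 + l)²)
Z = -63 (Z = -44 - 19 = -63)
R(p) = -2*p*(6 + p)² (R(p) = (-2*(6 + p)²*1)*p = (-2*(6 + p)²)*p = -2*p*(6 + p)²)
1/(R(Z) - 9796) = 1/(-2*(-63)*(6 - 63)² - 9796) = 1/(-2*(-63)*(-57)² - 9796) = 1/(-2*(-63)*3249 - 9796) = 1/(409374 - 9796) = 1/399578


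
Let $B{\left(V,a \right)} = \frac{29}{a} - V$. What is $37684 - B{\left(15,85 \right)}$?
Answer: $\frac{3204386}{85} \approx 37699.0$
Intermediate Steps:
$B{\left(V,a \right)} = - V + \frac{29}{a}$
$37684 - B{\left(15,85 \right)} = 37684 - \left(\left(-1\right) 15 + \frac{29}{85}\right) = 37684 - \left(-15 + 29 \cdot \frac{1}{85}\right) = 37684 - \left(-15 + \frac{29}{85}\right) = 37684 - - \frac{1246}{85} = 37684 + \frac{1246}{85} = \frac{3204386}{85}$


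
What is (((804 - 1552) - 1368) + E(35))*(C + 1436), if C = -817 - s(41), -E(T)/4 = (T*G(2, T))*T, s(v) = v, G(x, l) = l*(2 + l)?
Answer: -3668922048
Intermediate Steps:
E(T) = -4*T³*(2 + T) (E(T) = -4*T*(T*(2 + T))*T = -4*T²*(2 + T)*T = -4*T³*(2 + T))
C = -858 (C = -817 - 1*41 = -817 - 41 = -858)
(((804 - 1552) - 1368) + E(35))*(C + 1436) = (((804 - 1552) - 1368) + 4*35³*(-2 - 1*35))*(-858 + 1436) = ((-748 - 1368) + 4*42875*(-2 - 35))*578 = (-2116 + 4*42875*(-37))*578 = (-2116 - 6345500)*578 = -6347616*578 = -3668922048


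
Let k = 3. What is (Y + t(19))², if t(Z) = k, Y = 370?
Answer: 139129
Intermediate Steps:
t(Z) = 3
(Y + t(19))² = (370 + 3)² = 373² = 139129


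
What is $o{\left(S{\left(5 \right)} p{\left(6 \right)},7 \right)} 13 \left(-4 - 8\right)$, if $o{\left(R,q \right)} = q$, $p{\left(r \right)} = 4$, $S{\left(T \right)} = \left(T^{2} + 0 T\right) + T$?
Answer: $-1092$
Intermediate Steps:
$S{\left(T \right)} = T + T^{2}$ ($S{\left(T \right)} = \left(T^{2} + 0\right) + T = T^{2} + T = T + T^{2}$)
$o{\left(S{\left(5 \right)} p{\left(6 \right)},7 \right)} 13 \left(-4 - 8\right) = 7 \cdot 13 \left(-4 - 8\right) = 91 \left(-4 - 8\right) = 91 \left(-12\right) = -1092$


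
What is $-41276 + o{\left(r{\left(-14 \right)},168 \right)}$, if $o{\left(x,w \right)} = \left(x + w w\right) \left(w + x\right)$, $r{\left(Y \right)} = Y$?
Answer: $4303064$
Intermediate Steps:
$o{\left(x,w \right)} = \left(w + x\right) \left(x + w^{2}\right)$ ($o{\left(x,w \right)} = \left(x + w^{2}\right) \left(w + x\right) = \left(w + x\right) \left(x + w^{2}\right)$)
$-41276 + o{\left(r{\left(-14 \right)},168 \right)} = -41276 + \left(168^{3} + \left(-14\right)^{2} + 168 \left(-14\right) - 14 \cdot 168^{2}\right) = -41276 + \left(4741632 + 196 - 2352 - 395136\right) = -41276 + 4344340 = 4303064$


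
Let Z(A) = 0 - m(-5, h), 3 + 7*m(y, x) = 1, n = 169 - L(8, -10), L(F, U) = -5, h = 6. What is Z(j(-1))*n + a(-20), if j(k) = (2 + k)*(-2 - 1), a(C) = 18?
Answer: 474/7 ≈ 67.714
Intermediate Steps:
n = 174 (n = 169 - 1*(-5) = 169 + 5 = 174)
m(y, x) = -2/7 (m(y, x) = -3/7 + (1/7)*1 = -3/7 + 1/7 = -2/7)
j(k) = -6 - 3*k (j(k) = (2 + k)*(-3) = -6 - 3*k)
Z(A) = 2/7 (Z(A) = 0 - 1*(-2/7) = 0 + 2/7 = 2/7)
Z(j(-1))*n + a(-20) = (2/7)*174 + 18 = 348/7 + 18 = 474/7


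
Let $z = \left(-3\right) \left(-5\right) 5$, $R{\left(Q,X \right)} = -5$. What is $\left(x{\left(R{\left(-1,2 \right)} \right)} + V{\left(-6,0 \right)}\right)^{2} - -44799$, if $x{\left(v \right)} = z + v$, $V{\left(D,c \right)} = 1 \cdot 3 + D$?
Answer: $49288$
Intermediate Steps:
$V{\left(D,c \right)} = 3 + D$
$z = 75$ ($z = 15 \cdot 5 = 75$)
$x{\left(v \right)} = 75 + v$
$\left(x{\left(R{\left(-1,2 \right)} \right)} + V{\left(-6,0 \right)}\right)^{2} - -44799 = \left(\left(75 - 5\right) + \left(3 - 6\right)\right)^{2} - -44799 = \left(70 - 3\right)^{2} + 44799 = 67^{2} + 44799 = 4489 + 44799 = 49288$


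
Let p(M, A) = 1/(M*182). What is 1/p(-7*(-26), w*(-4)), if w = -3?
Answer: 33124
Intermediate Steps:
p(M, A) = 1/(182*M) (p(M, A) = (1/182)/M = 1/(182*M))
1/p(-7*(-26), w*(-4)) = 1/(1/(182*((-7*(-26))))) = 1/((1/182)/182) = 1/((1/182)*(1/182)) = 1/(1/33124) = 33124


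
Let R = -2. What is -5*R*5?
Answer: 50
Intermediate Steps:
-5*R*5 = -5*(-2)*5 = 10*5 = 50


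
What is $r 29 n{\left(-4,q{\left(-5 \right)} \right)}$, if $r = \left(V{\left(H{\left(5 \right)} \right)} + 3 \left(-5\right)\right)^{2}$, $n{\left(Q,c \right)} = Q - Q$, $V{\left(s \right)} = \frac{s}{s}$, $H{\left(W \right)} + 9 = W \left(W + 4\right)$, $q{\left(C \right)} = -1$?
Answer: $0$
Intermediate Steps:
$H{\left(W \right)} = -9 + W \left(4 + W\right)$ ($H{\left(W \right)} = -9 + W \left(W + 4\right) = -9 + W \left(4 + W\right)$)
$V{\left(s \right)} = 1$
$n{\left(Q,c \right)} = 0$
$r = 196$ ($r = \left(1 + 3 \left(-5\right)\right)^{2} = \left(1 - 15\right)^{2} = \left(-14\right)^{2} = 196$)
$r 29 n{\left(-4,q{\left(-5 \right)} \right)} = 196 \cdot 29 \cdot 0 = 5684 \cdot 0 = 0$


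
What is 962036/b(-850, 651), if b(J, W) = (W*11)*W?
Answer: 962036/4661811 ≈ 0.20637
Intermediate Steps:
b(J, W) = 11*W² (b(J, W) = (11*W)*W = 11*W²)
962036/b(-850, 651) = 962036/((11*651²)) = 962036/((11*423801)) = 962036/4661811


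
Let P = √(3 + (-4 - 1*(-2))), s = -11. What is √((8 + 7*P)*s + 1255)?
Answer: √1090 ≈ 33.015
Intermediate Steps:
P = 1 (P = √(3 + (-4 + 2)) = √(3 - 2) = √1 = 1)
√((8 + 7*P)*s + 1255) = √((8 + 7*1)*(-11) + 1255) = √((8 + 7)*(-11) + 1255) = √(15*(-11) + 1255) = √(-165 + 1255) = √1090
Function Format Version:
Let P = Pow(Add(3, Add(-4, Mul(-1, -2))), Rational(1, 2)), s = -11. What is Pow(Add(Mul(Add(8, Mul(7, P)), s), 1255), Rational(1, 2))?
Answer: Pow(1090, Rational(1, 2)) ≈ 33.015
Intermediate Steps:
P = 1 (P = Pow(Add(3, Add(-4, 2)), Rational(1, 2)) = Pow(Add(3, -2), Rational(1, 2)) = Pow(1, Rational(1, 2)) = 1)
Pow(Add(Mul(Add(8, Mul(7, P)), s), 1255), Rational(1, 2)) = Pow(Add(Mul(Add(8, Mul(7, 1)), -11), 1255), Rational(1, 2)) = Pow(Add(Mul(Add(8, 7), -11), 1255), Rational(1, 2)) = Pow(Add(Mul(15, -11), 1255), Rational(1, 2)) = Pow(Add(-165, 1255), Rational(1, 2)) = Pow(1090, Rational(1, 2))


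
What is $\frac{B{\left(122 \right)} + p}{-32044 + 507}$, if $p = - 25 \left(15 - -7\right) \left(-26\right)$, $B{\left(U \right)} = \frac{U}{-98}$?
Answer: $- \frac{700639}{1545313} \approx -0.4534$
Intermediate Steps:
$B{\left(U \right)} = - \frac{U}{98}$ ($B{\left(U \right)} = U \left(- \frac{1}{98}\right) = - \frac{U}{98}$)
$p = 14300$ ($p = - 25 \left(15 + 7\right) \left(-26\right) = \left(-25\right) 22 \left(-26\right) = \left(-550\right) \left(-26\right) = 14300$)
$\frac{B{\left(122 \right)} + p}{-32044 + 507} = \frac{\left(- \frac{1}{98}\right) 122 + 14300}{-32044 + 507} = \frac{- \frac{61}{49} + 14300}{-31537} = \frac{700639}{49} \left(- \frac{1}{31537}\right) = - \frac{700639}{1545313}$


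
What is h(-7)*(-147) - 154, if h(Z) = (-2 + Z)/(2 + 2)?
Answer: 707/4 ≈ 176.75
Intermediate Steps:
h(Z) = -½ + Z/4 (h(Z) = (-2 + Z)/4 = (-2 + Z)*(¼) = -½ + Z/4)
h(-7)*(-147) - 154 = (-½ + (¼)*(-7))*(-147) - 154 = (-½ - 7/4)*(-147) - 154 = -9/4*(-147) - 154 = 1323/4 - 154 = 707/4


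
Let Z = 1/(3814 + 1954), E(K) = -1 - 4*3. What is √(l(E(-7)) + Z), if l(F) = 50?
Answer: √415874242/2884 ≈ 7.0711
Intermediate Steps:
E(K) = -13 (E(K) = -1 - 12 = -13)
Z = 1/5768 ≈ 0.00017337
√(l(E(-7)) + Z) = √(50 + 1/5768) = √(288401/5768) = √415874242/2884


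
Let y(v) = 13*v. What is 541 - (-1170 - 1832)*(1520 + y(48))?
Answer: 6436829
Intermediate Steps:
541 - (-1170 - 1832)*(1520 + y(48)) = 541 - (-1170 - 1832)*(1520 + 13*48) = 541 - (-3002)*(1520 + 624) = 541 - (-3002)*2144 = 541 - 1*(-6436288) = 541 + 6436288 = 6436829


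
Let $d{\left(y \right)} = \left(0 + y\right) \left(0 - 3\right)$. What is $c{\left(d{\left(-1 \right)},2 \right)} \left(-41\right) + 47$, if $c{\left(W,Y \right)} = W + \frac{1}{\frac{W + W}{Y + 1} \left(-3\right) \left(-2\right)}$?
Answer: $- \frac{953}{12} \approx -79.417$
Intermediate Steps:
$d{\left(y \right)} = - 3 y$ ($d{\left(y \right)} = y \left(-3\right) = - 3 y$)
$c{\left(W,Y \right)} = W + \frac{1 + Y}{12 W}$ ($c{\left(W,Y \right)} = W + \frac{1}{\frac{2 W}{1 + Y} \left(-3\right) \left(-2\right)} = W + \frac{1}{- \frac{6 W}{1 + Y} \left(-2\right)} = W + \frac{1}{12 W \frac{1}{1 + Y}} = W + \frac{1 + Y}{12 W}$)
$c{\left(d{\left(-1 \right)},2 \right)} \left(-41\right) + 47 = \frac{1 + 2 + 12 \left(\left(-3\right) \left(-1\right)\right)^{2}}{12 \left(\left(-3\right) \left(-1\right)\right)} \left(-41\right) + 47 = \frac{1 + 2 + 12 \cdot 3^{2}}{12 \cdot 3} \left(-41\right) + 47 = \frac{1}{12} \cdot \frac{1}{3} \left(1 + 2 + 12 \cdot 9\right) \left(-41\right) + 47 = \frac{1}{12} \cdot \frac{1}{3} \left(1 + 2 + 108\right) \left(-41\right) + 47 = \frac{1}{12} \cdot \frac{1}{3} \cdot 111 \left(-41\right) + 47 = \frac{37}{12} \left(-41\right) + 47 = - \frac{1517}{12} + 47 = - \frac{953}{12}$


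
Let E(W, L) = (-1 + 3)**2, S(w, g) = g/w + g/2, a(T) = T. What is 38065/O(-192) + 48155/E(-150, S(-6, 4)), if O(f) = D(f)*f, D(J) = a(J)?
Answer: 443834545/36864 ≈ 12040.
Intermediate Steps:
D(J) = J
S(w, g) = g/2 + g/w (S(w, g) = g/w + g*(1/2) = g/w + g/2 = g/2 + g/w)
O(f) = f**2 (O(f) = f*f = f**2)
E(W, L) = 4 (E(W, L) = 2**2 = 4)
38065/O(-192) + 48155/E(-150, S(-6, 4)) = 38065/((-192)**2) + 48155/4 = 38065/36864 + 48155*(1/4) = 38065*(1/36864) + 48155/4 = 38065/36864 + 48155/4 = 443834545/36864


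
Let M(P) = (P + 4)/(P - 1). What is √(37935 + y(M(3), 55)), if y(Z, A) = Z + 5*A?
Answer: √152854/2 ≈ 195.48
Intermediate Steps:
M(P) = (4 + P)/(-1 + P)
√(37935 + y(M(3), 55)) = √(37935 + ((4 + 3)/(-1 + 3) + 5*55)) = √(37935 + (7/2 + 275)) = √(37935 + 557/2) = √(76427/2) = √152854/2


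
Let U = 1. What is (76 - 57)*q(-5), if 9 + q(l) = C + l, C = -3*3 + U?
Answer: -418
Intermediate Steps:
C = -8 (C = -3*3 + 1 = -9 + 1 = -8)
q(l) = -17 + l (q(l) = -9 + (-8 + l) = -17 + l)
(76 - 57)*q(-5) = (76 - 57)*(-17 - 5) = 19*(-22) = -418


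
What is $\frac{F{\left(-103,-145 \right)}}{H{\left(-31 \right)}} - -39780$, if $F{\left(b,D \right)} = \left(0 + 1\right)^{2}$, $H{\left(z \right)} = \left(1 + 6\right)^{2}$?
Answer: $\frac{1949221}{49} \approx 39780.0$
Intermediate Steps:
$H{\left(z \right)} = 49$ ($H{\left(z \right)} = 7^{2} = 49$)
$F{\left(b,D \right)} = 1$ ($F{\left(b,D \right)} = 1^{2} = 1$)
$\frac{F{\left(-103,-145 \right)}}{H{\left(-31 \right)}} - -39780 = 1 \cdot \frac{1}{49} - -39780 = 1 \cdot \frac{1}{49} + 39780 = \frac{1}{49} + 39780 = \frac{1949221}{49}$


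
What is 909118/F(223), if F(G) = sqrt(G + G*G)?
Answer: 64937*sqrt(3122)/892 ≈ 4067.7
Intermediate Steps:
F(G) = sqrt(G + G**2)
909118/F(223) = 909118/(sqrt(223*(1 + 223))) = 909118/(sqrt(223*224)) = 909118/(sqrt(49952)) = 909118/((4*sqrt(3122))) = 909118*(sqrt(3122)/12488) = 64937*sqrt(3122)/892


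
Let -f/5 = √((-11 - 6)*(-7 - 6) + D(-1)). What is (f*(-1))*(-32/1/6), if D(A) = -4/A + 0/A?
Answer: -400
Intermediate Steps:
D(A) = -4/A (D(A) = -4/A + 0 = -4/A)
f = -75 (f = -5*√((-11 - 6)*(-7 - 6) - 4/(-1)) = -5*√(-17*(-13) - 4*(-1)) = -5*√(221 + 4) = -5*√225 = -5*15 = -75)
(f*(-1))*(-32/1/6) = (-75*(-1))*(-32/1/6) = 75*(-32*1*(⅙)) = 75*(-32*⅙) = 75*(-16/3) = -400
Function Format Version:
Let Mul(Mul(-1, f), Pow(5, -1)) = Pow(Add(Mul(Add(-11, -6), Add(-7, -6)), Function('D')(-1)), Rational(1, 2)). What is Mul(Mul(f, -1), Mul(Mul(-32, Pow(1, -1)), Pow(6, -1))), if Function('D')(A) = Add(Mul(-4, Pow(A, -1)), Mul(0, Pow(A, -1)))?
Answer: -400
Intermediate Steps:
Function('D')(A) = Mul(-4, Pow(A, -1)) (Function('D')(A) = Add(Mul(-4, Pow(A, -1)), 0) = Mul(-4, Pow(A, -1)))
f = -75 (f = Mul(-5, Pow(Add(Mul(Add(-11, -6), Add(-7, -6)), Mul(-4, Pow(-1, -1))), Rational(1, 2))) = Mul(-5, Pow(Add(Mul(-17, -13), Mul(-4, -1)), Rational(1, 2))) = Mul(-5, Pow(Add(221, 4), Rational(1, 2))) = Mul(-5, Pow(225, Rational(1, 2))) = Mul(-5, 15) = -75)
Mul(Mul(f, -1), Mul(Mul(-32, Pow(1, -1)), Pow(6, -1))) = Mul(Mul(-75, -1), Mul(Mul(-32, Pow(1, -1)), Pow(6, -1))) = Mul(75, Mul(Mul(-32, 1), Rational(1, 6))) = Mul(75, Mul(-32, Rational(1, 6))) = Mul(75, Rational(-16, 3)) = -400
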